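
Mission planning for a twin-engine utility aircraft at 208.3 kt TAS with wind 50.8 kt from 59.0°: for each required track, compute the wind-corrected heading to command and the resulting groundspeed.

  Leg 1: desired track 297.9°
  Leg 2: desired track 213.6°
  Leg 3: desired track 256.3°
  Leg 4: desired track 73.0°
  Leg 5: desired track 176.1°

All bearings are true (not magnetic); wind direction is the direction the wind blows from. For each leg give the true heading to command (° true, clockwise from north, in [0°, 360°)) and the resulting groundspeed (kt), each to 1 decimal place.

Leg 1: heading=310.0°, groundspeed=229.9 kt
Leg 2: heading=207.6°, groundspeed=253.0 kt
Leg 3: heading=260.5°, groundspeed=256.3 kt
Leg 4: heading=69.6°, groundspeed=158.6 kt
Leg 5: heading=163.6°, groundspeed=226.5 kt

Leg 1: desired track 297.9°; wind correction +12.1° → command heading 310.0°, groundspeed 229.9 kt
Leg 2: desired track 213.6°; wind correction -6.0° → command heading 207.6°, groundspeed 253.0 kt
Leg 3: desired track 256.3°; wind correction +4.2° → command heading 260.5°, groundspeed 256.3 kt
Leg 4: desired track 73.0°; wind correction -3.4° → command heading 69.6°, groundspeed 158.6 kt
Leg 5: desired track 176.1°; wind correction -12.5° → command heading 163.6°, groundspeed 226.5 kt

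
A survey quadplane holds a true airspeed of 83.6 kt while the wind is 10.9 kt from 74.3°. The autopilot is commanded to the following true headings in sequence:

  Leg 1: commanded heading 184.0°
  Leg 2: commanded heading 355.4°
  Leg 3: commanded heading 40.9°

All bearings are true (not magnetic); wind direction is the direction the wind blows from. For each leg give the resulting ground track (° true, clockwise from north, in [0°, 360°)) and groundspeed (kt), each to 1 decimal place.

Leg 1: track=190.7°, groundspeed=87.9 kt
Leg 2: track=347.9°, groundspeed=82.2 kt
Leg 3: track=36.3°, groundspeed=74.7 kt

Leg 1: heading 184.0°; drift +6.7° → track 190.7°, groundspeed 87.9 kt
Leg 2: heading 355.4°; drift -7.5° → track 347.9°, groundspeed 82.2 kt
Leg 3: heading 40.9°; drift -4.6° → track 36.3°, groundspeed 74.7 kt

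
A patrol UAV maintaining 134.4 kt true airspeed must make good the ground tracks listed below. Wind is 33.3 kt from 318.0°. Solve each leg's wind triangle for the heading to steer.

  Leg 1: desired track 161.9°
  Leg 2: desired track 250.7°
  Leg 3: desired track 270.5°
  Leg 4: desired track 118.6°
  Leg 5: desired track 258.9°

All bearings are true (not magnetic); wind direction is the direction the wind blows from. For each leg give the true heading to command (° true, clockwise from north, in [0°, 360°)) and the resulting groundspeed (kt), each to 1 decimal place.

Leg 1: heading=167.7°, groundspeed=164.2 kt
Leg 2: heading=263.9°, groundspeed=118.0 kt
Leg 3: heading=281.0°, groundspeed=109.6 kt
Leg 4: heading=113.9°, groundspeed=165.4 kt
Leg 5: heading=271.2°, groundspeed=114.2 kt

Leg 1: desired track 161.9°; wind correction +5.8° → command heading 167.7°, groundspeed 164.2 kt
Leg 2: desired track 250.7°; wind correction +13.2° → command heading 263.9°, groundspeed 118.0 kt
Leg 3: desired track 270.5°; wind correction +10.5° → command heading 281.0°, groundspeed 109.6 kt
Leg 4: desired track 118.6°; wind correction -4.7° → command heading 113.9°, groundspeed 165.4 kt
Leg 5: desired track 258.9°; wind correction +12.3° → command heading 271.2°, groundspeed 114.2 kt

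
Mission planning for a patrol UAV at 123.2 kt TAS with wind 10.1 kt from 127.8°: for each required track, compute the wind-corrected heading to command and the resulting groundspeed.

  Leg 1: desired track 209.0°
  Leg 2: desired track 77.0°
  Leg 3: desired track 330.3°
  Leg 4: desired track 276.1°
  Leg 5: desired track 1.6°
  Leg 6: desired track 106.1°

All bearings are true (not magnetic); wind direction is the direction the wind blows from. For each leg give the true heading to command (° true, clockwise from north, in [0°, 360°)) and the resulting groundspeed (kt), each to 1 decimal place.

Leg 1: heading=204.4°, groundspeed=121.2 kt
Leg 2: heading=80.6°, groundspeed=116.6 kt
Leg 3: heading=332.1°, groundspeed=132.5 kt
Leg 4: heading=273.6°, groundspeed=131.7 kt
Leg 5: heading=5.4°, groundspeed=128.9 kt
Leg 6: heading=107.8°, groundspeed=113.8 kt

Leg 1: desired track 209.0°; wind correction -4.6° → command heading 204.4°, groundspeed 121.2 kt
Leg 2: desired track 77.0°; wind correction +3.6° → command heading 80.6°, groundspeed 116.6 kt
Leg 3: desired track 330.3°; wind correction +1.8° → command heading 332.1°, groundspeed 132.5 kt
Leg 4: desired track 276.1°; wind correction -2.5° → command heading 273.6°, groundspeed 131.7 kt
Leg 5: desired track 1.6°; wind correction +3.8° → command heading 5.4°, groundspeed 128.9 kt
Leg 6: desired track 106.1°; wind correction +1.7° → command heading 107.8°, groundspeed 113.8 kt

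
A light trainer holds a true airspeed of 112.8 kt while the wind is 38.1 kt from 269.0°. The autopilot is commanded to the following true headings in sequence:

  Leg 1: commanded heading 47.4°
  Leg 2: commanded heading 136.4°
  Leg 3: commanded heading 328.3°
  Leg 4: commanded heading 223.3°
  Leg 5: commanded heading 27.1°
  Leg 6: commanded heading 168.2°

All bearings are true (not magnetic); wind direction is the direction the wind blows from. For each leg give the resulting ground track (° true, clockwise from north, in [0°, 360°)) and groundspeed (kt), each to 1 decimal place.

Leg 1: heading 47.4°; drift +10.2° → track 57.6°, groundspeed 143.5 kt
Leg 2: heading 136.4°; drift -11.4° → track 125.0°, groundspeed 141.4 kt
Leg 3: heading 328.3°; drift +19.3° → track 347.6°, groundspeed 98.9 kt
Leg 4: heading 223.3°; drift -17.6° → track 205.7°, groundspeed 90.4 kt
Leg 5: heading 27.1°; drift +14.4° → track 41.5°, groundspeed 135.0 kt
Leg 6: heading 168.2°; drift -17.3° → track 150.9°, groundspeed 125.6 kt

Leg 1: track=57.6°, groundspeed=143.5 kt
Leg 2: track=125.0°, groundspeed=141.4 kt
Leg 3: track=347.6°, groundspeed=98.9 kt
Leg 4: track=205.7°, groundspeed=90.4 kt
Leg 5: track=41.5°, groundspeed=135.0 kt
Leg 6: track=150.9°, groundspeed=125.6 kt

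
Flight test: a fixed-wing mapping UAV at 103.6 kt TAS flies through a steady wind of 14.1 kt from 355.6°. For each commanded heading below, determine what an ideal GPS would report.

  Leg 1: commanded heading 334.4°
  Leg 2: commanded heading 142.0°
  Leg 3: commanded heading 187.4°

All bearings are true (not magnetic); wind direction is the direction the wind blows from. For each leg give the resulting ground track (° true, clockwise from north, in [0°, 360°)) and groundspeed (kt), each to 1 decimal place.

Leg 1: heading 334.4°; drift -3.2° → track 331.2°, groundspeed 90.6 kt
Leg 2: heading 142.0°; drift +3.9° → track 145.9°, groundspeed 115.6 kt
Leg 3: heading 187.4°; drift -1.4° → track 186.0°, groundspeed 117.4 kt

Leg 1: track=331.2°, groundspeed=90.6 kt
Leg 2: track=145.9°, groundspeed=115.6 kt
Leg 3: track=186.0°, groundspeed=117.4 kt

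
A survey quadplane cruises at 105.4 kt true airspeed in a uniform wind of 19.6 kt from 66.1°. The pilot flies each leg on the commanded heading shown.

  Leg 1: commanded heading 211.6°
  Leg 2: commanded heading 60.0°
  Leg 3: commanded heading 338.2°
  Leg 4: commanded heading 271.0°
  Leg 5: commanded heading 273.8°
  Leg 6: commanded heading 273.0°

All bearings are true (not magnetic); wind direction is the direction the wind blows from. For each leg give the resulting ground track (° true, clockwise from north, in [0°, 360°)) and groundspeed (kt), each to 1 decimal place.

Leg 1: track=216.8°, groundspeed=122.1 kt
Leg 2: track=58.6°, groundspeed=85.9 kt
Leg 3: track=327.6°, groundspeed=106.5 kt
Leg 4: track=267.2°, groundspeed=123.5 kt
Leg 5: track=269.6°, groundspeed=123.1 kt
Leg 6: track=268.9°, groundspeed=123.2 kt

Leg 1: heading 211.6°; drift +5.2° → track 216.8°, groundspeed 122.1 kt
Leg 2: heading 60.0°; drift -1.4° → track 58.6°, groundspeed 85.9 kt
Leg 3: heading 338.2°; drift -10.6° → track 327.6°, groundspeed 106.5 kt
Leg 4: heading 271.0°; drift -3.8° → track 267.2°, groundspeed 123.5 kt
Leg 5: heading 273.8°; drift -4.2° → track 269.6°, groundspeed 123.1 kt
Leg 6: heading 273.0°; drift -4.1° → track 268.9°, groundspeed 123.2 kt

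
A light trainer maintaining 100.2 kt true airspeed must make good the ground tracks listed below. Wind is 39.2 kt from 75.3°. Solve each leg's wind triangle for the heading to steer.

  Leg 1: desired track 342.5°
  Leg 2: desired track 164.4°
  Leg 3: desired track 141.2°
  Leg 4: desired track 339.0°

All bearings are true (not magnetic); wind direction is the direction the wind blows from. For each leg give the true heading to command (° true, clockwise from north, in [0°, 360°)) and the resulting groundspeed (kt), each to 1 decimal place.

Leg 1: heading=5.5°, groundspeed=94.1 kt
Leg 2: heading=141.4°, groundspeed=91.6 kt
Leg 3: heading=120.3°, groundspeed=77.6 kt
Leg 4: heading=1.9°, groundspeed=96.6 kt

Leg 1: desired track 342.5°; wind correction +23.0° → command heading 5.5°, groundspeed 94.1 kt
Leg 2: desired track 164.4°; wind correction -23.0° → command heading 141.4°, groundspeed 91.6 kt
Leg 3: desired track 141.2°; wind correction -20.9° → command heading 120.3°, groundspeed 77.6 kt
Leg 4: desired track 339.0°; wind correction +22.9° → command heading 1.9°, groundspeed 96.6 kt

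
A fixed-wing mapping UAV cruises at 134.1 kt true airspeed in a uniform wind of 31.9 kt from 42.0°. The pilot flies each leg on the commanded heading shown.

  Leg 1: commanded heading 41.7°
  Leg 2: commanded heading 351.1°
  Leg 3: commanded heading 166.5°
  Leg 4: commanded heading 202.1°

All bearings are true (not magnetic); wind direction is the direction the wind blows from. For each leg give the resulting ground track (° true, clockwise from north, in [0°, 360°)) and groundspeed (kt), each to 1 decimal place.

Leg 1: heading 41.7°; drift -0.1° → track 41.6°, groundspeed 102.2 kt
Leg 2: heading 351.1°; drift -12.3° → track 338.8°, groundspeed 116.6 kt
Leg 3: heading 166.5°; drift +9.8° → track 176.3°, groundspeed 154.4 kt
Leg 4: heading 202.1°; drift +3.8° → track 205.9°, groundspeed 164.5 kt

Leg 1: track=41.6°, groundspeed=102.2 kt
Leg 2: track=338.8°, groundspeed=116.6 kt
Leg 3: track=176.3°, groundspeed=154.4 kt
Leg 4: track=205.9°, groundspeed=164.5 kt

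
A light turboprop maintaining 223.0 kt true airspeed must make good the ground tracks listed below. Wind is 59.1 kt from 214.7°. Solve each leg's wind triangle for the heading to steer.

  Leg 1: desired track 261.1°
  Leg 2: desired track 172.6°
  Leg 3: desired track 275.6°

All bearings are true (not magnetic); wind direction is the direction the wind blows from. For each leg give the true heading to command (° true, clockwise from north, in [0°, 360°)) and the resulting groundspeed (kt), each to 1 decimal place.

Leg 1: heading=250.0°, groundspeed=178.1 kt
Leg 2: heading=182.8°, groundspeed=175.6 kt
Leg 3: heading=262.2°, groundspeed=188.2 kt

Leg 1: desired track 261.1°; wind correction -11.1° → command heading 250.0°, groundspeed 178.1 kt
Leg 2: desired track 172.6°; wind correction +10.2° → command heading 182.8°, groundspeed 175.6 kt
Leg 3: desired track 275.6°; wind correction -13.4° → command heading 262.2°, groundspeed 188.2 kt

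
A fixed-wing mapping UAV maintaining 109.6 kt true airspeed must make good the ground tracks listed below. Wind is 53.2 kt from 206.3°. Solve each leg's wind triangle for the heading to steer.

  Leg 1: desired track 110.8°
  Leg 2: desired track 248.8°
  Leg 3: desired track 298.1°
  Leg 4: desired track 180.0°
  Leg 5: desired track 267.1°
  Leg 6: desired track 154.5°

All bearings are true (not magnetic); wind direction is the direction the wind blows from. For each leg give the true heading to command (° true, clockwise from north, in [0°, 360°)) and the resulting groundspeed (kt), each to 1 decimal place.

Leg 1: desired track 110.8°; wind correction +28.9° → command heading 139.7°, groundspeed 101.1 kt
Leg 2: desired track 248.8°; wind correction -19.1° → command heading 229.7°, groundspeed 64.3 kt
Leg 3: desired track 298.1°; wind correction -29.0° → command heading 269.1°, groundspeed 97.5 kt
Leg 4: desired track 180.0°; wind correction +12.4° → command heading 192.4°, groundspeed 59.3 kt
Leg 5: desired track 267.1°; wind correction -25.1° → command heading 242.0°, groundspeed 73.3 kt
Leg 6: desired track 154.5°; wind correction +22.4° → command heading 176.9°, groundspeed 68.4 kt

Leg 1: heading=139.7°, groundspeed=101.1 kt
Leg 2: heading=229.7°, groundspeed=64.3 kt
Leg 3: heading=269.1°, groundspeed=97.5 kt
Leg 4: heading=192.4°, groundspeed=59.3 kt
Leg 5: heading=242.0°, groundspeed=73.3 kt
Leg 6: heading=176.9°, groundspeed=68.4 kt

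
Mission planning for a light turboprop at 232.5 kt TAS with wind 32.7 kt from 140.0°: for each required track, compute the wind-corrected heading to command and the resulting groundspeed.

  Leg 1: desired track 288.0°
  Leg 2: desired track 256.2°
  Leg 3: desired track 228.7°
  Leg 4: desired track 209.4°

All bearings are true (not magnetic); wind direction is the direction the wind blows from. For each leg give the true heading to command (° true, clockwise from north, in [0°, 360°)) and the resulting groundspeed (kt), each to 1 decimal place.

Leg 1: heading=283.7°, groundspeed=259.6 kt
Leg 2: heading=249.0°, groundspeed=245.1 kt
Leg 3: heading=220.6°, groundspeed=229.4 kt
Leg 4: heading=201.8°, groundspeed=219.0 kt

Leg 1: desired track 288.0°; wind correction -4.3° → command heading 283.7°, groundspeed 259.6 kt
Leg 2: desired track 256.2°; wind correction -7.2° → command heading 249.0°, groundspeed 245.1 kt
Leg 3: desired track 228.7°; wind correction -8.1° → command heading 220.6°, groundspeed 229.4 kt
Leg 4: desired track 209.4°; wind correction -7.6° → command heading 201.8°, groundspeed 219.0 kt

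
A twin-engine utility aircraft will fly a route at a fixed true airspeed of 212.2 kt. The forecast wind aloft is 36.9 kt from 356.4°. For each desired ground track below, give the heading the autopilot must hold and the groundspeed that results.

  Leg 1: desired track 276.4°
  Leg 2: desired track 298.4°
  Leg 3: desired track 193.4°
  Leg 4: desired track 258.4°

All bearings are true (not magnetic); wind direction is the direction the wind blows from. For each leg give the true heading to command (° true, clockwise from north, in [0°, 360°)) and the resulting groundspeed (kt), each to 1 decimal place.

Leg 1: heading=286.3°, groundspeed=202.7 kt
Leg 2: heading=306.9°, groundspeed=190.3 kt
Leg 3: heading=196.3°, groundspeed=247.2 kt
Leg 4: heading=268.3°, groundspeed=214.2 kt

Leg 1: desired track 276.4°; wind correction +9.9° → command heading 286.3°, groundspeed 202.7 kt
Leg 2: desired track 298.4°; wind correction +8.5° → command heading 306.9°, groundspeed 190.3 kt
Leg 3: desired track 193.4°; wind correction +2.9° → command heading 196.3°, groundspeed 247.2 kt
Leg 4: desired track 258.4°; wind correction +9.9° → command heading 268.3°, groundspeed 214.2 kt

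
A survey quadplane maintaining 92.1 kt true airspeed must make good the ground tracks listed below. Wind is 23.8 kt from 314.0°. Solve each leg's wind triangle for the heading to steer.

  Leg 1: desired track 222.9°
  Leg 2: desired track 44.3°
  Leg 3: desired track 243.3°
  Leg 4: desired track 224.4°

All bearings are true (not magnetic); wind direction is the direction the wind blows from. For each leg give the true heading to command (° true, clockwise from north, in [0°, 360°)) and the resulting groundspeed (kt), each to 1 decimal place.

Leg 1: heading=237.9°, groundspeed=89.4 kt
Leg 2: heading=29.3°, groundspeed=89.1 kt
Leg 3: heading=257.4°, groundspeed=81.5 kt
Leg 4: heading=239.4°, groundspeed=88.8 kt

Leg 1: desired track 222.9°; wind correction +15.0° → command heading 237.9°, groundspeed 89.4 kt
Leg 2: desired track 44.3°; wind correction -15.0° → command heading 29.3°, groundspeed 89.1 kt
Leg 3: desired track 243.3°; wind correction +14.1° → command heading 257.4°, groundspeed 81.5 kt
Leg 4: desired track 224.4°; wind correction +15.0° → command heading 239.4°, groundspeed 88.8 kt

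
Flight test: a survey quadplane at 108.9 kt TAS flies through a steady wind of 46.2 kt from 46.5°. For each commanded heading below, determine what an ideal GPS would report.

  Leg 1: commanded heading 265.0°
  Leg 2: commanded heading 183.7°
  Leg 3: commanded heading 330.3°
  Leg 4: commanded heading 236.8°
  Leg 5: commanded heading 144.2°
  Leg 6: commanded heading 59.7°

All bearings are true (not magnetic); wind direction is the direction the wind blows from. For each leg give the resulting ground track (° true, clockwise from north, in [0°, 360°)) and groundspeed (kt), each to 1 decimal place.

Leg 1: heading 265.0°; drift -11.2° → track 253.8°, groundspeed 147.9 kt
Leg 2: heading 183.7°; drift +12.4° → track 196.1°, groundspeed 146.2 kt
Leg 3: heading 330.3°; drift -24.6° → track 305.7°, groundspeed 107.7 kt
Leg 4: heading 236.8°; drift -3.1° → track 233.7°, groundspeed 154.6 kt
Leg 5: heading 144.2°; drift +21.7° → track 165.9°, groundspeed 123.9 kt
Leg 6: heading 59.7°; drift +9.4° → track 69.1°, groundspeed 64.8 kt

Leg 1: track=253.8°, groundspeed=147.9 kt
Leg 2: track=196.1°, groundspeed=146.2 kt
Leg 3: track=305.7°, groundspeed=107.7 kt
Leg 4: track=233.7°, groundspeed=154.6 kt
Leg 5: track=165.9°, groundspeed=123.9 kt
Leg 6: track=69.1°, groundspeed=64.8 kt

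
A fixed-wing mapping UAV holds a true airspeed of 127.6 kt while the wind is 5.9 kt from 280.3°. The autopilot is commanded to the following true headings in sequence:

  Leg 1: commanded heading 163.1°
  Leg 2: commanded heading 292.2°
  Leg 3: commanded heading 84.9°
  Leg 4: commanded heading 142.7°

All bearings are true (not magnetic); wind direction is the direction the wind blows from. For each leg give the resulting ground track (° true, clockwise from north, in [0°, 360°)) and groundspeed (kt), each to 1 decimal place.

Leg 1: heading 163.1°; drift -2.3° → track 160.8°, groundspeed 130.4 kt
Leg 2: heading 292.2°; drift +0.6° → track 292.8°, groundspeed 121.8 kt
Leg 3: heading 84.9°; drift +0.7° → track 85.6°, groundspeed 133.3 kt
Leg 4: heading 142.7°; drift -1.7° → track 141.0°, groundspeed 132.0 kt

Leg 1: track=160.8°, groundspeed=130.4 kt
Leg 2: track=292.8°, groundspeed=121.8 kt
Leg 3: track=85.6°, groundspeed=133.3 kt
Leg 4: track=141.0°, groundspeed=132.0 kt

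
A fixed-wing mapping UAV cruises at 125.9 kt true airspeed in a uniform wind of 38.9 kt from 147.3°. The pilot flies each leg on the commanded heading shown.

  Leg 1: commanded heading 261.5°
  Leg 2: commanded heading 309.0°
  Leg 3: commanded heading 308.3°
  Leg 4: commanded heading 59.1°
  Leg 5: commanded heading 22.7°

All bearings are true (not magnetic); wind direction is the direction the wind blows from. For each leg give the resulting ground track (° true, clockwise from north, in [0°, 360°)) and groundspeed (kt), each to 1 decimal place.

Leg 1: track=275.5°, groundspeed=146.2 kt
Leg 2: track=313.3°, groundspeed=163.3 kt
Leg 3: track=312.8°, groundspeed=163.2 kt
Leg 4: track=41.8°, groundspeed=130.6 kt
Leg 5: track=10.5°, groundspeed=151.4 kt

Leg 1: heading 261.5°; drift +14.0° → track 275.5°, groundspeed 146.2 kt
Leg 2: heading 309.0°; drift +4.3° → track 313.3°, groundspeed 163.3 kt
Leg 3: heading 308.3°; drift +4.5° → track 312.8°, groundspeed 163.2 kt
Leg 4: heading 59.1°; drift -17.3° → track 41.8°, groundspeed 130.6 kt
Leg 5: heading 22.7°; drift -12.2° → track 10.5°, groundspeed 151.4 kt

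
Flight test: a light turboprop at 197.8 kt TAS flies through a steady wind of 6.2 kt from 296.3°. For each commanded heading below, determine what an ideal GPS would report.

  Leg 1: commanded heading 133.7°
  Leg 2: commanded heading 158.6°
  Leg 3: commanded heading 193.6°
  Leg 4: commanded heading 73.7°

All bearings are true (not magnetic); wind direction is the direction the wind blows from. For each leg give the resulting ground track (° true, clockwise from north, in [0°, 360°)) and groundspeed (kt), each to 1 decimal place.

Leg 1: track=133.2°, groundspeed=203.7 kt
Leg 2: track=157.4°, groundspeed=202.4 kt
Leg 3: track=191.9°, groundspeed=199.3 kt
Leg 4: track=74.9°, groundspeed=202.4 kt

Leg 1: heading 133.7°; drift -0.5° → track 133.2°, groundspeed 203.7 kt
Leg 2: heading 158.6°; drift -1.2° → track 157.4°, groundspeed 202.4 kt
Leg 3: heading 193.6°; drift -1.7° → track 191.9°, groundspeed 199.3 kt
Leg 4: heading 73.7°; drift +1.2° → track 74.9°, groundspeed 202.4 kt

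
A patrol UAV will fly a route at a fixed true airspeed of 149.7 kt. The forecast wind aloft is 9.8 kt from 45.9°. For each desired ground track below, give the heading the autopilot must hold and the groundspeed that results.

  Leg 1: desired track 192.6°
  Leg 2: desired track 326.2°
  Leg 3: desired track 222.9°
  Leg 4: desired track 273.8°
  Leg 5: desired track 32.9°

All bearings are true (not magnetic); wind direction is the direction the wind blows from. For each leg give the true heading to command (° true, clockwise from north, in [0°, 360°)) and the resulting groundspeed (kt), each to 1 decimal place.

Leg 1: desired track 192.6°; wind correction -2.1° → command heading 190.5°, groundspeed 157.8 kt
Leg 2: desired track 326.2°; wind correction +3.7° → command heading 329.9°, groundspeed 147.6 kt
Leg 3: desired track 222.9°; wind correction -0.2° → command heading 222.7°, groundspeed 159.5 kt
Leg 4: desired track 273.8°; wind correction +2.8° → command heading 276.6°, groundspeed 156.1 kt
Leg 5: desired track 32.9°; wind correction +0.8° → command heading 33.7°, groundspeed 140.1 kt

Leg 1: heading=190.5°, groundspeed=157.8 kt
Leg 2: heading=329.9°, groundspeed=147.6 kt
Leg 3: heading=222.7°, groundspeed=159.5 kt
Leg 4: heading=276.6°, groundspeed=156.1 kt
Leg 5: heading=33.7°, groundspeed=140.1 kt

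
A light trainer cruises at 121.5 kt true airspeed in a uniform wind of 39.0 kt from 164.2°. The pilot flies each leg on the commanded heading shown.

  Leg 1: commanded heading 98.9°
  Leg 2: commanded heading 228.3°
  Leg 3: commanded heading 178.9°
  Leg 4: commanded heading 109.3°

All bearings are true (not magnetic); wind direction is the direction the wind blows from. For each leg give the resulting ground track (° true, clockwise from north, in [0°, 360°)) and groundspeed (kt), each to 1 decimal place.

Leg 1: heading 98.9°; drift -18.6° → track 80.3°, groundspeed 111.0 kt
Leg 2: heading 228.3°; drift +18.6° → track 246.9°, groundspeed 110.2 kt
Leg 3: heading 178.9°; drift +6.7° → track 185.6°, groundspeed 84.4 kt
Leg 4: heading 109.3°; drift -17.9° → track 91.4°, groundspeed 104.1 kt

Leg 1: track=80.3°, groundspeed=111.0 kt
Leg 2: track=246.9°, groundspeed=110.2 kt
Leg 3: track=185.6°, groundspeed=84.4 kt
Leg 4: track=91.4°, groundspeed=104.1 kt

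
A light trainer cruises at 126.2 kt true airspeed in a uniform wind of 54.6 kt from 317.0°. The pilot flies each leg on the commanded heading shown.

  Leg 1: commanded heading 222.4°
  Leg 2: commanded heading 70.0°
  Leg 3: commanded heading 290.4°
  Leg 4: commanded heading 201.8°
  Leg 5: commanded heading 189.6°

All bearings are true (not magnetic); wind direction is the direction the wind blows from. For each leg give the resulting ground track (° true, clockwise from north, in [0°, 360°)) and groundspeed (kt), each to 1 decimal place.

Leg 1: track=199.8°, groundspeed=141.5 kt
Leg 2: track=88.8°, groundspeed=155.9 kt
Leg 3: track=272.9°, groundspeed=81.1 kt
Leg 4: track=183.5°, groundspeed=157.4 kt
Leg 5: track=174.4°, groundspeed=165.2 kt

Leg 1: heading 222.4°; drift -22.6° → track 199.8°, groundspeed 141.5 kt
Leg 2: heading 70.0°; drift +18.8° → track 88.8°, groundspeed 155.9 kt
Leg 3: heading 290.4°; drift -17.5° → track 272.9°, groundspeed 81.1 kt
Leg 4: heading 201.8°; drift -18.3° → track 183.5°, groundspeed 157.4 kt
Leg 5: heading 189.6°; drift -15.2° → track 174.4°, groundspeed 165.2 kt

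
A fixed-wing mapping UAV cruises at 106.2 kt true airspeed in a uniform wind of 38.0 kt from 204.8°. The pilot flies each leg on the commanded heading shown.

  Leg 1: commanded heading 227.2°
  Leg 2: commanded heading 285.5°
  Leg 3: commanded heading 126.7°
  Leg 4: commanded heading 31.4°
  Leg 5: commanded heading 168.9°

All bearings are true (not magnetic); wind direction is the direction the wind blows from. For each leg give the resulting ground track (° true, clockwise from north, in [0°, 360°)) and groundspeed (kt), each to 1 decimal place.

Leg 1: track=238.7°, groundspeed=72.5 kt
Leg 2: track=306.0°, groundspeed=106.9 kt
Leg 3: track=106.0°, groundspeed=105.2 kt
Leg 4: track=29.7°, groundspeed=144.0 kt
Leg 5: track=152.4°, groundspeed=78.6 kt

Leg 1: heading 227.2°; drift +11.5° → track 238.7°, groundspeed 72.5 kt
Leg 2: heading 285.5°; drift +20.5° → track 306.0°, groundspeed 106.9 kt
Leg 3: heading 126.7°; drift -20.7° → track 106.0°, groundspeed 105.2 kt
Leg 4: heading 31.4°; drift -1.7° → track 29.7°, groundspeed 144.0 kt
Leg 5: heading 168.9°; drift -16.5° → track 152.4°, groundspeed 78.6 kt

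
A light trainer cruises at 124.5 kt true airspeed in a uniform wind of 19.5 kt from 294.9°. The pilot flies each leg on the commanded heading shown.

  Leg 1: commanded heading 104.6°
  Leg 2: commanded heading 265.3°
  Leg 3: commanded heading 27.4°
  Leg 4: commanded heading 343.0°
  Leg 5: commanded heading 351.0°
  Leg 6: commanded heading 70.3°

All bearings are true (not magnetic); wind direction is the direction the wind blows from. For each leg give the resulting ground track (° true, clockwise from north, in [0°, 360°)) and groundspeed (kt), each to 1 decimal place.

Leg 1: track=106.0°, groundspeed=143.7 kt
Leg 2: track=260.2°, groundspeed=108.0 kt
Leg 3: track=36.2°, groundspeed=126.9 kt
Leg 4: track=350.4°, groundspeed=112.4 kt
Leg 5: track=359.1°, groundspeed=114.8 kt
Leg 6: track=76.0°, groundspeed=139.1 kt

Leg 1: heading 104.6°; drift +1.4° → track 106.0°, groundspeed 143.7 kt
Leg 2: heading 265.3°; drift -5.1° → track 260.2°, groundspeed 108.0 kt
Leg 3: heading 27.4°; drift +8.8° → track 36.2°, groundspeed 126.9 kt
Leg 4: heading 343.0°; drift +7.4° → track 350.4°, groundspeed 112.4 kt
Leg 5: heading 351.0°; drift +8.1° → track 359.1°, groundspeed 114.8 kt
Leg 6: heading 70.3°; drift +5.7° → track 76.0°, groundspeed 139.1 kt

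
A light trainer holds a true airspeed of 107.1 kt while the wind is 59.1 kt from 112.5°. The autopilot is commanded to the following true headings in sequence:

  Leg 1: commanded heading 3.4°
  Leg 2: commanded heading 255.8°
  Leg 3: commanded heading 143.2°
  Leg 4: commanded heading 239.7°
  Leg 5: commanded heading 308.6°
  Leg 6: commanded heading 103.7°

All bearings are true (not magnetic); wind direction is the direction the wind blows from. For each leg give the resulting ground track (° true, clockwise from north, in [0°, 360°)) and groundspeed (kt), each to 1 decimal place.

Leg 1: track=339.6°, groundspeed=138.2 kt
Leg 2: track=268.7°, groundspeed=158.5 kt
Leg 3: track=171.4°, groundspeed=63.9 kt
Leg 4: track=257.9°, groundspeed=150.4 kt
Leg 5: track=302.9°, groundspeed=164.7 kt
Leg 6: track=93.2°, groundspeed=49.5 kt

Leg 1: heading 3.4°; drift -23.8° → track 339.6°, groundspeed 138.2 kt
Leg 2: heading 255.8°; drift +12.9° → track 268.7°, groundspeed 158.5 kt
Leg 3: heading 143.2°; drift +28.2° → track 171.4°, groundspeed 63.9 kt
Leg 4: heading 239.7°; drift +18.2° → track 257.9°, groundspeed 150.4 kt
Leg 5: heading 308.6°; drift -5.7° → track 302.9°, groundspeed 164.7 kt
Leg 6: heading 103.7°; drift -10.5° → track 93.2°, groundspeed 49.5 kt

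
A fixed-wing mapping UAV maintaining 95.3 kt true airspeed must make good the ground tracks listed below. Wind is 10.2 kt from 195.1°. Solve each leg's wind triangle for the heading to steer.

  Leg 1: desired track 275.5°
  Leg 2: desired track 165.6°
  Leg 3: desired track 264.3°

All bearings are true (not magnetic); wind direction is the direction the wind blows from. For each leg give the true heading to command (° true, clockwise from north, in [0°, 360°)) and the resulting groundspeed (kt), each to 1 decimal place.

Leg 1: heading=269.4°, groundspeed=93.1 kt
Leg 2: heading=168.6°, groundspeed=86.3 kt
Leg 3: heading=258.6°, groundspeed=91.2 kt

Leg 1: desired track 275.5°; wind correction -6.1° → command heading 269.4°, groundspeed 93.1 kt
Leg 2: desired track 165.6°; wind correction +3.0° → command heading 168.6°, groundspeed 86.3 kt
Leg 3: desired track 264.3°; wind correction -5.7° → command heading 258.6°, groundspeed 91.2 kt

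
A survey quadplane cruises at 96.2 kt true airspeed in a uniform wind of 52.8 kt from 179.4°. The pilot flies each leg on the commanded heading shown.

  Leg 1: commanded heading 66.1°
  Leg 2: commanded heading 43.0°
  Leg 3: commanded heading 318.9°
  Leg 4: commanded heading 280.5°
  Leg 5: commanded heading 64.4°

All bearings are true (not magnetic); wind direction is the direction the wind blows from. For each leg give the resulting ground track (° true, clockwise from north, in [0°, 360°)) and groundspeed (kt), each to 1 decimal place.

Leg 1: track=43.6°, groundspeed=126.7 kt
Leg 2: track=27.8°, groundspeed=139.3 kt
Leg 3: track=333.0°, groundspeed=140.6 kt
Leg 4: track=306.5°, groundspeed=118.3 kt
Leg 5: track=42.4°, groundspeed=127.8 kt

Leg 1: heading 66.1°; drift -22.5° → track 43.6°, groundspeed 126.7 kt
Leg 2: heading 43.0°; drift -15.2° → track 27.8°, groundspeed 139.3 kt
Leg 3: heading 318.9°; drift +14.1° → track 333.0°, groundspeed 140.6 kt
Leg 4: heading 280.5°; drift +26.0° → track 306.5°, groundspeed 118.3 kt
Leg 5: heading 64.4°; drift -22.0° → track 42.4°, groundspeed 127.8 kt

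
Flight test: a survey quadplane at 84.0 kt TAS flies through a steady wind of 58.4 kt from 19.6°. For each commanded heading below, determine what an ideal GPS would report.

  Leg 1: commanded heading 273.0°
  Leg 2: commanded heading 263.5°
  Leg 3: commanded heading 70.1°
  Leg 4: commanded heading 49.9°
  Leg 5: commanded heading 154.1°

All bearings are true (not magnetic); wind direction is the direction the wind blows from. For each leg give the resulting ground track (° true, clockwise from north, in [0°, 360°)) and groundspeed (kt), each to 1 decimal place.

Leg 1: heading 273.0°; drift -29.1° → track 243.9°, groundspeed 115.2 kt
Leg 2: heading 263.5°; drift -25.6° → track 237.9°, groundspeed 121.6 kt
Leg 3: heading 70.1°; drift +43.9° → track 114.0°, groundspeed 65.0 kt
Leg 4: heading 49.9°; drift +41.3° → track 91.2°, groundspeed 44.7 kt
Leg 5: heading 154.1°; drift +18.4° → track 172.5°, groundspeed 131.7 kt

Leg 1: track=243.9°, groundspeed=115.2 kt
Leg 2: track=237.9°, groundspeed=121.6 kt
Leg 3: track=114.0°, groundspeed=65.0 kt
Leg 4: track=91.2°, groundspeed=44.7 kt
Leg 5: track=172.5°, groundspeed=131.7 kt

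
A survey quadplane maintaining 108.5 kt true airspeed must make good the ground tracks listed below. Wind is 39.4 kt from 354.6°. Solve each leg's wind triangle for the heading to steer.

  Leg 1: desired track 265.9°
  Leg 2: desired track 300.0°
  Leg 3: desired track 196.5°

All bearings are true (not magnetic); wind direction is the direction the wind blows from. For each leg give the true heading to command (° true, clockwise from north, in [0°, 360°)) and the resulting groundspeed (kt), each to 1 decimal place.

Leg 1: heading=287.2°, groundspeed=100.2 kt
Leg 2: heading=317.2°, groundspeed=80.8 kt
Leg 3: heading=204.3°, groundspeed=144.1 kt

Leg 1: desired track 265.9°; wind correction +21.3° → command heading 287.2°, groundspeed 100.2 kt
Leg 2: desired track 300.0°; wind correction +17.2° → command heading 317.2°, groundspeed 80.8 kt
Leg 3: desired track 196.5°; wind correction +7.8° → command heading 204.3°, groundspeed 144.1 kt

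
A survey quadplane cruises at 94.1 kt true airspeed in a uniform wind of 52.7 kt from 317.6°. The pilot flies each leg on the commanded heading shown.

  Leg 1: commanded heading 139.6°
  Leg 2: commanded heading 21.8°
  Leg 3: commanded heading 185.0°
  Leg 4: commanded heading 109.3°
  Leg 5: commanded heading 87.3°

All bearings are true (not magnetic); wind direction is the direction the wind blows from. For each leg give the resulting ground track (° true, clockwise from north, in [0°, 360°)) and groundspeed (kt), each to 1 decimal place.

Leg 1: track=138.9°, groundspeed=146.8 kt
Leg 2: track=55.5°, groundspeed=85.5 kt
Leg 3: track=168.4°, groundspeed=135.4 kt
Leg 4: track=119.4°, groundspeed=142.7 kt
Leg 5: track=104.9°, groundspeed=134.0 kt

Leg 1: heading 139.6°; drift -0.7° → track 138.9°, groundspeed 146.8 kt
Leg 2: heading 21.8°; drift +33.7° → track 55.5°, groundspeed 85.5 kt
Leg 3: heading 185.0°; drift -16.6° → track 168.4°, groundspeed 135.4 kt
Leg 4: heading 109.3°; drift +10.1° → track 119.4°, groundspeed 142.7 kt
Leg 5: heading 87.3°; drift +17.6° → track 104.9°, groundspeed 134.0 kt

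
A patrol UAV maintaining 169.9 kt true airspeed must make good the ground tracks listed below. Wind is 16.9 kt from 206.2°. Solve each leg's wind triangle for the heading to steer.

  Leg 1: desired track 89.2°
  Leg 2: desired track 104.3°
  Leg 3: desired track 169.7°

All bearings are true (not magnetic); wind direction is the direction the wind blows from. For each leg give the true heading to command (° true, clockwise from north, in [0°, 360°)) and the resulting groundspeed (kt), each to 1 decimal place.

Leg 1: desired track 89.2°; wind correction +5.1° → command heading 94.3°, groundspeed 176.9 kt
Leg 2: desired track 104.3°; wind correction +5.6° → command heading 109.9°, groundspeed 172.6 kt
Leg 3: desired track 169.7°; wind correction +3.4° → command heading 173.1°, groundspeed 156.0 kt

Leg 1: heading=94.3°, groundspeed=176.9 kt
Leg 2: heading=109.9°, groundspeed=172.6 kt
Leg 3: heading=173.1°, groundspeed=156.0 kt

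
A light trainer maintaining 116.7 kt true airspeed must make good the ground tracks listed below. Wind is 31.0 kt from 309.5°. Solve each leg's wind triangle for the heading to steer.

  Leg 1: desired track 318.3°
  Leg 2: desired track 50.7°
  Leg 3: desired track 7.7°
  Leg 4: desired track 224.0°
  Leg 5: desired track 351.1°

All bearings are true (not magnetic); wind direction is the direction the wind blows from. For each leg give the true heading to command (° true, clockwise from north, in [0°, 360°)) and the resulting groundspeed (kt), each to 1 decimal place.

Leg 1: desired track 318.3°; wind correction -2.3° → command heading 316.0°, groundspeed 86.0 kt
Leg 2: desired track 50.7°; wind correction -15.1° → command heading 35.6°, groundspeed 118.7 kt
Leg 3: desired track 7.7°; wind correction -13.0° → command heading 354.7°, groundspeed 97.4 kt
Leg 4: desired track 224.0°; wind correction +15.4° → command heading 239.4°, groundspeed 110.1 kt
Leg 5: desired track 351.1°; wind correction -10.2° → command heading 340.9°, groundspeed 91.7 kt

Leg 1: heading=316.0°, groundspeed=86.0 kt
Leg 2: heading=35.6°, groundspeed=118.7 kt
Leg 3: heading=354.7°, groundspeed=97.4 kt
Leg 4: heading=239.4°, groundspeed=110.1 kt
Leg 5: heading=340.9°, groundspeed=91.7 kt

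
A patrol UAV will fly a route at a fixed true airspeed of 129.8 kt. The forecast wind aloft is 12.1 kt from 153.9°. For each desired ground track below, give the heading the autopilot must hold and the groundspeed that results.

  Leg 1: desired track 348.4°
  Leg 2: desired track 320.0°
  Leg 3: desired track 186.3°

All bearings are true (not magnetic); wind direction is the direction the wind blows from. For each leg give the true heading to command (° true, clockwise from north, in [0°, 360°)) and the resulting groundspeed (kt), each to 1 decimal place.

Leg 1: desired track 348.4°; wind correction +1.3° → command heading 349.7°, groundspeed 141.5 kt
Leg 2: desired track 320.0°; wind correction -1.3° → command heading 318.7°, groundspeed 141.5 kt
Leg 3: desired track 186.3°; wind correction -2.9° → command heading 183.4°, groundspeed 119.4 kt

Leg 1: heading=349.7°, groundspeed=141.5 kt
Leg 2: heading=318.7°, groundspeed=141.5 kt
Leg 3: heading=183.4°, groundspeed=119.4 kt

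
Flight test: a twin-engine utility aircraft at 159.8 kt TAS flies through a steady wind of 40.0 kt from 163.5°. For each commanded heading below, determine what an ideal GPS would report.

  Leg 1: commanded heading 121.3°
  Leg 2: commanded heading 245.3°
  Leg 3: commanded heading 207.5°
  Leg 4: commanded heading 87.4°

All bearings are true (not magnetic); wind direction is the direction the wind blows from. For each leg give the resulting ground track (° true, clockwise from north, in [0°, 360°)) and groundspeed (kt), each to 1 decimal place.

Leg 1: heading 121.3°; drift -11.7° → track 109.6°, groundspeed 132.9 kt
Leg 2: heading 245.3°; drift +14.4° → track 259.7°, groundspeed 159.1 kt
Leg 3: heading 207.5°; drift +12.0° → track 219.5°, groundspeed 133.9 kt
Leg 4: heading 87.4°; drift -14.5° → track 72.9°, groundspeed 155.1 kt

Leg 1: track=109.6°, groundspeed=132.9 kt
Leg 2: track=259.7°, groundspeed=159.1 kt
Leg 3: track=219.5°, groundspeed=133.9 kt
Leg 4: track=72.9°, groundspeed=155.1 kt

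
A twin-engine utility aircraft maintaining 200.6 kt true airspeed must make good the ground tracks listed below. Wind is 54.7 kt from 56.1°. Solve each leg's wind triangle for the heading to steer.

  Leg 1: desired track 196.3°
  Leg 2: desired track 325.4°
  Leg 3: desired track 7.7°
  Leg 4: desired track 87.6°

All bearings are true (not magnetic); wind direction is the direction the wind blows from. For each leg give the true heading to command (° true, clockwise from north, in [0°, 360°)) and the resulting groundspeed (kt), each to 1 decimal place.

Leg 1: desired track 196.3°; wind correction -10.1° → command heading 186.2°, groundspeed 239.5 kt
Leg 2: desired track 325.4°; wind correction +15.8° → command heading 341.2°, groundspeed 193.7 kt
Leg 3: desired track 7.7°; wind correction +11.8° → command heading 19.5°, groundspeed 160.1 kt
Leg 4: desired track 87.6°; wind correction -8.2° → command heading 79.4°, groundspeed 151.9 kt

Leg 1: heading=186.2°, groundspeed=239.5 kt
Leg 2: heading=341.2°, groundspeed=193.7 kt
Leg 3: heading=19.5°, groundspeed=160.1 kt
Leg 4: heading=79.4°, groundspeed=151.9 kt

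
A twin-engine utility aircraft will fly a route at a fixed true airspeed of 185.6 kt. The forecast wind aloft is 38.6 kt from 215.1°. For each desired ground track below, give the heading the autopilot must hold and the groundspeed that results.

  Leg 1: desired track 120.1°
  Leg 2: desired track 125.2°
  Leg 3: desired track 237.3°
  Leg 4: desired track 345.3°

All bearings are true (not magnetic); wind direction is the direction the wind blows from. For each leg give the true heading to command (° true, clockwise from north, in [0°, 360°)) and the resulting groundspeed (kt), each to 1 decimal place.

Leg 1: desired track 120.1°; wind correction +12.0° → command heading 132.1°, groundspeed 184.9 kt
Leg 2: desired track 125.2°; wind correction +12.0° → command heading 137.2°, groundspeed 181.5 kt
Leg 3: desired track 237.3°; wind correction -4.5° → command heading 232.8°, groundspeed 149.3 kt
Leg 4: desired track 345.3°; wind correction -9.1° → command heading 336.2°, groundspeed 208.2 kt

Leg 1: heading=132.1°, groundspeed=184.9 kt
Leg 2: heading=137.2°, groundspeed=181.5 kt
Leg 3: heading=232.8°, groundspeed=149.3 kt
Leg 4: heading=336.2°, groundspeed=208.2 kt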